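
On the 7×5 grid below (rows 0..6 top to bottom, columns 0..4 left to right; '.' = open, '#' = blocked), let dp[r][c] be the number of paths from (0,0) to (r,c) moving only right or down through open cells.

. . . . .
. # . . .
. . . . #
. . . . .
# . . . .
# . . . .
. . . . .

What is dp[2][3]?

4

r\c   0   1   2   3   4
  0   1   1   1   1   1
  1   1   0   1   2   3
  2   1   1   2   4   0
  3   1   2   4   8   8
  4   0   2   6  14  22
  5   0   2   8  22  44
  6   0   2  10  32  76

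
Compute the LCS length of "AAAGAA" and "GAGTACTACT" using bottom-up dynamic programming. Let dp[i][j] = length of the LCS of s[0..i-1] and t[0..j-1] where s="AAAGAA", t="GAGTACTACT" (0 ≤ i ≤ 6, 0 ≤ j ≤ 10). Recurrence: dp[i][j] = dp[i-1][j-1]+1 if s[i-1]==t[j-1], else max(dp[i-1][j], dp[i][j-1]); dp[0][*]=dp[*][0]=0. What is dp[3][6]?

   ''  G  A  G  T  A  C  T  A  C  T
''  0  0  0  0  0  0  0  0  0  0  0
 A  0  0  1  1  1  1  1  1  1  1  1
 A  0  0  1  1  1  2  2  2  2  2  2
 A  0  0  1  1  1  2  2  2  3  3  3
 G  0  1  1  2  2  2  2  2  3  3  3
 A  0  1  2  2  2  3  3  3  3  3  3
 A  0  1  2  2  2  3  3  3  4  4  4

2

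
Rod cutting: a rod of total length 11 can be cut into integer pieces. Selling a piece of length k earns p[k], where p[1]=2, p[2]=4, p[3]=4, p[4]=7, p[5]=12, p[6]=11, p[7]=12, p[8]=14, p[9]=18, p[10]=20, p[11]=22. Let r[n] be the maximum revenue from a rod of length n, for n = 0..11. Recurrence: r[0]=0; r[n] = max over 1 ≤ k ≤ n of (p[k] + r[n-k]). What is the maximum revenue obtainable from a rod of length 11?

26

   n    0    1    2    3    4    5    6    7    8    9   10   11
r[n]    0    2    4    6    8   12   14   16   18   20   24   26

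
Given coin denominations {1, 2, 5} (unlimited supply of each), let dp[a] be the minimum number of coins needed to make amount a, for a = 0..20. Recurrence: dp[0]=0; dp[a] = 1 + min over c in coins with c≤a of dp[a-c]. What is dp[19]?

 a  0  1  2  3  4  5  6  7  8  9 10 11 12 13 14 15 16 17 18 19 20
dp  0  1  1  2  2  1  2  2  3  3  2  3  3  4  4  3  4  4  5  5  4

5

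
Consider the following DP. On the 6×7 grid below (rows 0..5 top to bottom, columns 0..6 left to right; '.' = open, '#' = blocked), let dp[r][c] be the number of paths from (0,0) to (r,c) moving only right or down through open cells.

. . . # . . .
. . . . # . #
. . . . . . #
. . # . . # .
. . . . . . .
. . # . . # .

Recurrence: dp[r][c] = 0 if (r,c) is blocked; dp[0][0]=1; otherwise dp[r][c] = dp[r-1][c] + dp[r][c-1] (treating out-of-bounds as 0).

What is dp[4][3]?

14

r\c   0   1   2   3   4   5   6
  0   1   1   1   0   0   0   0
  1   1   2   3   3   0   0   0
  2   1   3   6   9   9   9   0
  3   1   4   0   9  18   0   0
  4   1   5   5  14  32  32  32
  5   1   6   0  14  46   0  32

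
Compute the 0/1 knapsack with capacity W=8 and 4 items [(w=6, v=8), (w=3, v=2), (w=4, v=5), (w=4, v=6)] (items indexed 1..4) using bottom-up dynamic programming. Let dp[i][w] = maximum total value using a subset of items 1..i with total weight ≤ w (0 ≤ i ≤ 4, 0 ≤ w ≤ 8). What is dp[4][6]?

8

i\w   0   1   2   3   4   5   6   7   8
  0   0   0   0   0   0   0   0   0   0
  1   0   0   0   0   0   0   8   8   8
  2   0   0   0   2   2   2   8   8   8
  3   0   0   0   2   5   5   8   8   8
  4   0   0   0   2   6   6   8   8  11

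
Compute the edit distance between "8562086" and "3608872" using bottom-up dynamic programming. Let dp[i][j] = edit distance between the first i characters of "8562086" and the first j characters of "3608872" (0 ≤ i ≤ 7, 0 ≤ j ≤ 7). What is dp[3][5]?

   ''  3  6  0  8  8  7  2
''  0  1  2  3  4  5  6  7
 8  1  1  2  3  3  4  5  6
 5  2  2  2  3  4  4  5  6
 6  3  3  2  3  4  5  5  6
 2  4  4  3  3  4  5  6  5
 0  5  5  4  3  4  5  6  6
 8  6  6  5  4  3  4  5  6
 6  7  7  6  5  4  4  5  6

5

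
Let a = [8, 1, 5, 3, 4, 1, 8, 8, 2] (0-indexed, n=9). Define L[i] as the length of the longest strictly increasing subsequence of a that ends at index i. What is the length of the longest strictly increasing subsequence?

   i    0    1    2    3    4    5    6    7    8
a[i]    8    1    5    3    4    1    8    8    2
L[i]    1    1    2    2    3    1    4    4    2

4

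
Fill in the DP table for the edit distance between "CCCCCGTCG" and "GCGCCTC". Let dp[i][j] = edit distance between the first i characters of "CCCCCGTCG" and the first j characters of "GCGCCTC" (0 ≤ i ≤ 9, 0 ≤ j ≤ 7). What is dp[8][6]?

4

   ''  G  C  G  C  C  T  C
''  0  1  2  3  4  5  6  7
 C  1  1  1  2  3  4  5  6
 C  2  2  1  2  2  3  4  5
 C  3  3  2  2  2  2  3  4
 C  4  4  3  3  2  2  3  3
 C  5  5  4  4  3  2  3  3
 G  6  5  5  4  4  3  3  4
 T  7  6  6  5  5  4  3  4
 C  8  7  6  6  5  5  4  3
 G  9  8  7  6  6  6  5  4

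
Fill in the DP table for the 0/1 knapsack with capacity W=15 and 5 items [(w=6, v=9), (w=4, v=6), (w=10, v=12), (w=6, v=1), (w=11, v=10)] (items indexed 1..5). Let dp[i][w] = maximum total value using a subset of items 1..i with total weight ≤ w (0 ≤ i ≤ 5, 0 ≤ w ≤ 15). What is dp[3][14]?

18

i\w   0   1   2   3   4   5   6   7   8   9  10  11  12  13  14  15
  0   0   0   0   0   0   0   0   0   0   0   0   0   0   0   0   0
  1   0   0   0   0   0   0   9   9   9   9   9   9   9   9   9   9
  2   0   0   0   0   6   6   9   9   9   9  15  15  15  15  15  15
  3   0   0   0   0   6   6   9   9   9   9  15  15  15  15  18  18
  4   0   0   0   0   6   6   9   9   9   9  15  15  15  15  18  18
  5   0   0   0   0   6   6   9   9   9   9  15  15  15  15  18  18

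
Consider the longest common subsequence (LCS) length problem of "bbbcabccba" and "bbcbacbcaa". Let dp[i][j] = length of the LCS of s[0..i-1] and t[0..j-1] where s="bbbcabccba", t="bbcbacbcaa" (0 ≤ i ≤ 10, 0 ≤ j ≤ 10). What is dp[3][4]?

3

   ''  b  b  c  b  a  c  b  c  a  a
''  0  0  0  0  0  0  0  0  0  0  0
 b  0  1  1  1  1  1  1  1  1  1  1
 b  0  1  2  2  2  2  2  2  2  2  2
 b  0  1  2  2  3  3  3  3  3  3  3
 c  0  1  2  3  3  3  4  4  4  4  4
 a  0  1  2  3  3  4  4  4  4  5  5
 b  0  1  2  3  4  4  4  5  5  5  5
 c  0  1  2  3  4  4  5  5  6  6  6
 c  0  1  2  3  4  4  5  5  6  6  6
 b  0  1  2  3  4  4  5  6  6  6  6
 a  0  1  2  3  4  5  5  6  6  7  7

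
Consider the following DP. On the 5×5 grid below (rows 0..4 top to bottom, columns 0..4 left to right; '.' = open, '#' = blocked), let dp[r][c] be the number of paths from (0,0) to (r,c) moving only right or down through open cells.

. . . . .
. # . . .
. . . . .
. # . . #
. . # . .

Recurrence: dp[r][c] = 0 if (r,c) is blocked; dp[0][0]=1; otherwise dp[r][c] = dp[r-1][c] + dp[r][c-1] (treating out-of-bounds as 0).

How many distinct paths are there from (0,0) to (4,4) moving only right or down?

6

r\c   0   1   2   3   4
  0   1   1   1   1   1
  1   1   0   1   2   3
  2   1   1   2   4   7
  3   1   0   2   6   0
  4   1   1   0   6   6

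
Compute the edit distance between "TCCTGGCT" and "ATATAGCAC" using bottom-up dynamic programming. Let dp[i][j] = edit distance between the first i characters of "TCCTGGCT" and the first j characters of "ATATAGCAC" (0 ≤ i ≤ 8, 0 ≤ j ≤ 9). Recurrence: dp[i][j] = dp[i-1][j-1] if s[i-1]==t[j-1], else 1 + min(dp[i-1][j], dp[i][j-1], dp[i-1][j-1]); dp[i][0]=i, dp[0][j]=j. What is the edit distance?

6

   ''  A  T  A  T  A  G  C  A  C
''  0  1  2  3  4  5  6  7  8  9
 T  1  1  1  2  3  4  5  6  7  8
 C  2  2  2  2  3  4  5  5  6  7
 C  3  3  3  3  3  4  5  5  6  6
 T  4  4  3  4  3  4  5  6  6  7
 G  5  5  4  4  4  4  4  5  6  7
 G  6  6  5  5  5  5  4  5  6  7
 C  7  7  6  6  6  6  5  4  5  6
 T  8  8  7  7  6  7  6  5  5  6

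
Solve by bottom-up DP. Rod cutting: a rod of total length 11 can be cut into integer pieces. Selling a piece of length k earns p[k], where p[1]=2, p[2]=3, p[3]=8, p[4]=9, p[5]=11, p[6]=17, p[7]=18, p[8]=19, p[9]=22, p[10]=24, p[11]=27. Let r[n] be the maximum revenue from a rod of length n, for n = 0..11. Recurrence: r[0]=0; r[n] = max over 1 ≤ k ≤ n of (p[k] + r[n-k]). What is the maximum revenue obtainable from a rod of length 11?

   n    0    1    2    3    4    5    6    7    8    9   10   11
r[n]    0    2    4    8   10   12   17   19   21   25   27   29

29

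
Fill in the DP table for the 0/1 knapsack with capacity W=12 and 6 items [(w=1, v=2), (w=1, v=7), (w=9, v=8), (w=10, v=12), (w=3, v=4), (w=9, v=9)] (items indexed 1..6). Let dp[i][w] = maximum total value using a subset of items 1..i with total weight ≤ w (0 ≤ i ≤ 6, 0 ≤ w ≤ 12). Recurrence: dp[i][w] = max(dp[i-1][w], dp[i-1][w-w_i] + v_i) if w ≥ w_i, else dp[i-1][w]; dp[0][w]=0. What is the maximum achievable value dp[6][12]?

21

i\w   0   1   2   3   4   5   6   7   8   9  10  11  12
  0   0   0   0   0   0   0   0   0   0   0   0   0   0
  1   0   2   2   2   2   2   2   2   2   2   2   2   2
  2   0   7   9   9   9   9   9   9   9   9   9   9   9
  3   0   7   9   9   9   9   9   9   9   9  15  17  17
  4   0   7   9   9   9   9   9   9   9   9  15  19  21
  5   0   7   9   9  11  13  13  13  13  13  15  19  21
  6   0   7   9   9  11  13  13  13  13  13  16  19  21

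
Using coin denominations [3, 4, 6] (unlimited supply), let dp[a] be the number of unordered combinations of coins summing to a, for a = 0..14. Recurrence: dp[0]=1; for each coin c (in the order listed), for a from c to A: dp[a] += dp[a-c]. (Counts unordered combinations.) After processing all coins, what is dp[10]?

after  coin     0     1     2     3     4     5     6     7     8     9    10    11    12    13    14
          3     1     0     0     1     0     0     1     0     0     1     0     0     1     0     0
          4     1     0     0     1     1     0     1     1     1     1     1     1     2     1     1
          6     1     0     0     1     1     0     2     1     1     2     2     1     4     2     2

2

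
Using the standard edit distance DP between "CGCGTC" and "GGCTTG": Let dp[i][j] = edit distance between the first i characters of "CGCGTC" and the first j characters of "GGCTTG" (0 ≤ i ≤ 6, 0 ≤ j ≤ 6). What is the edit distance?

   ''  G  G  C  T  T  G
''  0  1  2  3  4  5  6
 C  1  1  2  2  3  4  5
 G  2  1  1  2  3  4  4
 C  3  2  2  1  2  3  4
 G  4  3  2  2  2  3  3
 T  5  4  3  3  2  2  3
 C  6  5  4  3  3  3  3

3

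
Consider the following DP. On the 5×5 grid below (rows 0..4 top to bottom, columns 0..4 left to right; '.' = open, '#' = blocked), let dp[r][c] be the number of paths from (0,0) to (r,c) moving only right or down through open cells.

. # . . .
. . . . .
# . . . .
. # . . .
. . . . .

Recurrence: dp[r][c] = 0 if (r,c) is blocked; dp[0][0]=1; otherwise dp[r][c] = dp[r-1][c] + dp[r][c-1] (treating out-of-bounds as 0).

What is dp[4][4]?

16

r\c   0   1   2   3   4
  0   1   0   0   0   0
  1   1   1   1   1   1
  2   0   1   2   3   4
  3   0   0   2   5   9
  4   0   0   2   7  16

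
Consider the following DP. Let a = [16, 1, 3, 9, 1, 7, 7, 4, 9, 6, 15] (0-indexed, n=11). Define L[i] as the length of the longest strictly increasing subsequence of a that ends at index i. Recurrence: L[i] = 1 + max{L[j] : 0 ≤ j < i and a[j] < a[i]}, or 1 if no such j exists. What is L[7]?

3

   i    0    1    2    3    4    5    6    7    8    9   10
a[i]   16    1    3    9    1    7    7    4    9    6   15
L[i]    1    1    2    3    1    3    3    3    4    4    5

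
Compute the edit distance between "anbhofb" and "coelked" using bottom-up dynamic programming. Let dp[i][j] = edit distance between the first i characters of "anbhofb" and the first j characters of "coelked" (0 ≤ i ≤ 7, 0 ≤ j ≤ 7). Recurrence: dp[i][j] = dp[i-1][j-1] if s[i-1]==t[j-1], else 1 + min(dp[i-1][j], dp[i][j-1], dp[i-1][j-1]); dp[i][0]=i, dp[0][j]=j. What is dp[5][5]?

   ''  c  o  e  l  k  e  d
''  0  1  2  3  4  5  6  7
 a  1  1  2  3  4  5  6  7
 n  2  2  2  3  4  5  6  7
 b  3  3  3  3  4  5  6  7
 h  4  4  4  4  4  5  6  7
 o  5  5  4  5  5  5  6  7
 f  6  6  5  5  6  6  6  7
 b  7  7  6  6  6  7  7  7

5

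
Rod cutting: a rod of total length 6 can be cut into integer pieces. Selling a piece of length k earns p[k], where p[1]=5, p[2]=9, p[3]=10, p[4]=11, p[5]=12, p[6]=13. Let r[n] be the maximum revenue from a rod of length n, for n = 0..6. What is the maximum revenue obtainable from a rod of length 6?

30

   n    0    1    2    3    4    5    6
r[n]    0    5   10   15   20   25   30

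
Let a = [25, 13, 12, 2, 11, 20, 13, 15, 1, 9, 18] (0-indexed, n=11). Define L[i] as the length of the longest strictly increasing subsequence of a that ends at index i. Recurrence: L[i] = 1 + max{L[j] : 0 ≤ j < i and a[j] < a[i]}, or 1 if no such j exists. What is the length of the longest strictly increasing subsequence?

5

   i    0    1    2    3    4    5    6    7    8    9   10
a[i]   25   13   12    2   11   20   13   15    1    9   18
L[i]    1    1    1    1    2    3    3    4    1    2    5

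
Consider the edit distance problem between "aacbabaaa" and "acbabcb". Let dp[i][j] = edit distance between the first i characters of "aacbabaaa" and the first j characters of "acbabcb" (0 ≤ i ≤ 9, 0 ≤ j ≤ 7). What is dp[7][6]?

   ''  a  c  b  a  b  c  b
''  0  1  2  3  4  5  6  7
 a  1  0  1  2  3  4  5  6
 a  2  1  1  2  2  3  4  5
 c  3  2  1  2  3  3  3  4
 b  4  3  2  1  2  3  4  3
 a  5  4  3  2  1  2  3  4
 b  6  5  4  3  2  1  2  3
 a  7  6  5  4  3  2  2  3
 a  8  7  6  5  4  3  3  3
 a  9  8  7  6  5  4  4  4

2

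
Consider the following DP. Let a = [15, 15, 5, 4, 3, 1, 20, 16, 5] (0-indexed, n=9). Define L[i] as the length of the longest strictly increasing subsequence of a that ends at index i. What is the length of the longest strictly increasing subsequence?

2

   i    0    1    2    3    4    5    6    7    8
a[i]   15   15    5    4    3    1   20   16    5
L[i]    1    1    1    1    1    1    2    2    2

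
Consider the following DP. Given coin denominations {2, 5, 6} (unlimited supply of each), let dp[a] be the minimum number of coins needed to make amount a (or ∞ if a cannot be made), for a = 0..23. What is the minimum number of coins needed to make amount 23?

 a  0  1  2  3  4  5  6  7  8  9 10 11 12 13 14 15 16 17 18 19 20 21 22 23
dp  0  -  1  -  2  1  1  2  2  3  2  2  2  3  3  3  3  3  3  4  4  4  4  4
(- denotes ∞ / unreachable)

4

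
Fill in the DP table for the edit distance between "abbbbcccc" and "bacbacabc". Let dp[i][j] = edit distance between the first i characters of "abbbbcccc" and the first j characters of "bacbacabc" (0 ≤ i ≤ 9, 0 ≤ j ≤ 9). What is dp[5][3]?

   ''  b  a  c  b  a  c  a  b  c
''  0  1  2  3  4  5  6  7  8  9
 a  1  1  1  2  3  4  5  6  7  8
 b  2  1  2  2  2  3  4  5  6  7
 b  3  2  2  3  2  3  4  5  5  6
 b  4  3  3  3  3  3  4  5  5  6
 b  5  4  4  4  3  4  4  5  5  6
 c  6  5  5  4  4  4  4  5  6  5
 c  7  6  6  5  5  5  4  5  6  6
 c  8  7  7  6  6  6  5  5  6  6
 c  9  8  8  7  7  7  6  6  6  6

4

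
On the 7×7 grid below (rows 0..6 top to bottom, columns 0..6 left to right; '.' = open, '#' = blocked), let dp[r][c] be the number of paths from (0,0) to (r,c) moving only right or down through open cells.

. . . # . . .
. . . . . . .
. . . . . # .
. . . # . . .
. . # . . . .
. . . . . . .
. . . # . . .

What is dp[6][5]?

r\c   0   1   2   3   4   5   6
  0   1   1   1   0   0   0   0
  1   1   2   3   3   3   3   3
  2   1   3   6   9  12   0   3
  3   1   4  10   0  12  12  15
  4   1   5   0   0  12  24  39
  5   1   6   6   6  18  42  81
  6   1   7  13   0  18  60 141

60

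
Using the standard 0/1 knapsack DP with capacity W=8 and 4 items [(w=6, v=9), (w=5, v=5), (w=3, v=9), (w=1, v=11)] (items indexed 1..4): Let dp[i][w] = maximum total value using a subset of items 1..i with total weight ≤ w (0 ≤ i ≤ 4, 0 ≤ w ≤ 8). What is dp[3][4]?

9

i\w   0   1   2   3   4   5   6   7   8
  0   0   0   0   0   0   0   0   0   0
  1   0   0   0   0   0   0   9   9   9
  2   0   0   0   0   0   5   9   9   9
  3   0   0   0   9   9   9   9   9  14
  4   0  11  11  11  20  20  20  20  20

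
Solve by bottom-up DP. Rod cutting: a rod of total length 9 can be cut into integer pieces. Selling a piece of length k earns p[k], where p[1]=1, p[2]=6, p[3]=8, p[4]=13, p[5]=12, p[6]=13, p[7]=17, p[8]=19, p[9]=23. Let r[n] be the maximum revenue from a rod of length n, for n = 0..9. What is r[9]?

27

   n    0    1    2    3    4    5    6    7    8    9
r[n]    0    1    6    8   13   14   19   21   26   27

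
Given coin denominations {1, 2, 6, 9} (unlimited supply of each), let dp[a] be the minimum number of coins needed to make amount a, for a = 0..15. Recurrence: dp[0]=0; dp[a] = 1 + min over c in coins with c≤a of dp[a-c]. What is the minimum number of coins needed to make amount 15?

 a  0  1  2  3  4  5  6  7  8  9 10 11 12 13 14 15
dp  0  1  1  2  2  3  1  2  2  1  2  2  2  3  3  2

2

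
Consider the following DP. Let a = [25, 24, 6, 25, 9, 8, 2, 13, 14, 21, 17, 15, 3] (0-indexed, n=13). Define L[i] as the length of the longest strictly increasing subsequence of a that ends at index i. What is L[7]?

3

   i    0    1    2    3    4    5    6    7    8    9   10   11   12
a[i]   25   24    6   25    9    8    2   13   14   21   17   15    3
L[i]    1    1    1    2    2    2    1    3    4    5    5    5    2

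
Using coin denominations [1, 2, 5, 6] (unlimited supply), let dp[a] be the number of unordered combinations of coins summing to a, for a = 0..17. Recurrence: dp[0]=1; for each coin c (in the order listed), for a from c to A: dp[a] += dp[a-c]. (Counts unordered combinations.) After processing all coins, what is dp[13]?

after  coin     0     1     2     3     4     5     6     7     8     9    10    11    12    13    14    15    16    17
          1     1     1     1     1     1     1     1     1     1     1     1     1     1     1     1     1     1     1
          2     1     1     2     2     3     3     4     4     5     5     6     6     7     7     8     8     9     9
          5     1     1     2     2     3     4     5     6     7     8    10    11    13    14    16    18    20    22
          6     1     1     2     2     3     4     6     7     9    10    13    15    19    21    25    28    33    37

21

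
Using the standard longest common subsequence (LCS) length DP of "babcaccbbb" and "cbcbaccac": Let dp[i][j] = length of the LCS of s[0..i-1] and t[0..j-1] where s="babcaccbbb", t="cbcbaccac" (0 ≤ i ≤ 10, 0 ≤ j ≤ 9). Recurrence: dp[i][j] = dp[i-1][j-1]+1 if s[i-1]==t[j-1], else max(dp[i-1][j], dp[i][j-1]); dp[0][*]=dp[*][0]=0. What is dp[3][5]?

   ''  c  b  c  b  a  c  c  a  c
''  0  0  0  0  0  0  0  0  0  0
 b  0  0  1  1  1  1  1  1  1  1
 a  0  0  1  1  1  2  2  2  2  2
 b  0  0  1  1  2  2  2  2  2  2
 c  0  1  1  2  2  2  3  3  3  3
 a  0  1  1  2  2  3  3  3  4  4
 c  0  1  1  2  2  3  4  4  4  5
 c  0  1  1  2  2  3  4  5  5  5
 b  0  1  2  2  3  3  4  5  5  5
 b  0  1  2  2  3  3  4  5  5  5
 b  0  1  2  2  3  3  4  5  5  5

2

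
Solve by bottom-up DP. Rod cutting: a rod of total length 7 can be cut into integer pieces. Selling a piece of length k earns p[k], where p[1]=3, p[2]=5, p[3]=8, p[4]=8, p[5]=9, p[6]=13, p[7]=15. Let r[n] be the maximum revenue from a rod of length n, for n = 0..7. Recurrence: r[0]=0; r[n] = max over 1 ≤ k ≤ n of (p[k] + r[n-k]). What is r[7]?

   n    0    1    2    3    4    5    6    7
r[n]    0    3    6    9   12   15   18   21

21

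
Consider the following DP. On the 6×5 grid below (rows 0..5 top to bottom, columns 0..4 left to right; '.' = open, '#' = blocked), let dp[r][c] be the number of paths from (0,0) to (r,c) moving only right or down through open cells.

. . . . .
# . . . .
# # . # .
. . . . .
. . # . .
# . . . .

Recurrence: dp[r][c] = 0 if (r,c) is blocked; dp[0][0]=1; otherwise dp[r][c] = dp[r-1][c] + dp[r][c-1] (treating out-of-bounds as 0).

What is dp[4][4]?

r\c   0   1   2   3   4
  0   1   1   1   1   1
  1   0   1   2   3   4
  2   0   0   2   0   4
  3   0   0   2   2   6
  4   0   0   0   2   8
  5   0   0   0   2  10

8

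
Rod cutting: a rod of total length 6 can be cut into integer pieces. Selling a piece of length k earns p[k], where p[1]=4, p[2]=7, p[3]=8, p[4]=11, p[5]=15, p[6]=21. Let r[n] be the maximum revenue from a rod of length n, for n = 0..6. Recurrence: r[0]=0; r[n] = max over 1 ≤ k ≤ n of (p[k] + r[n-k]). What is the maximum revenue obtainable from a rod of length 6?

   n    0    1    2    3    4    5    6
r[n]    0    4    8   12   16   20   24

24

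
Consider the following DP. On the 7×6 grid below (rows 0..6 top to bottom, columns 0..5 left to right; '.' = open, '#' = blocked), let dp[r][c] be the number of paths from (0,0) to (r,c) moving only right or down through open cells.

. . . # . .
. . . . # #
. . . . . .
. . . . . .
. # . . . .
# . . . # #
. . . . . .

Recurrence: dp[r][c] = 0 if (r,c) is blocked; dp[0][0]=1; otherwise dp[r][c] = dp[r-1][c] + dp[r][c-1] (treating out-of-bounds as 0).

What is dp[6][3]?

49

r\c   0   1   2   3   4   5
  0   1   1   1   0   0   0
  1   1   2   3   3   0   0
  2   1   3   6   9   9   9
  3   1   4  10  19  28  37
  4   1   0  10  29  57  94
  5   0   0  10  39   0   0
  6   0   0  10  49  49  49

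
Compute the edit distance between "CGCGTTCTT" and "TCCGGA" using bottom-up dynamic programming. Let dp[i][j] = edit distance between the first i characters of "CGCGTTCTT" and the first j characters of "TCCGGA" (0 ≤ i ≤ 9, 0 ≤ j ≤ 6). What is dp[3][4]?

   ''  T  C  C  G  G  A
''  0  1  2  3  4  5  6
 C  1  1  1  2  3  4  5
 G  2  2  2  2  2  3  4
 C  3  3  2  2  3  3  4
 G  4  4  3  3  2  3  4
 T  5  4  4  4  3  3  4
 T  6  5  5  5  4  4  4
 C  7  6  5  5  5  5  5
 T  8  7  6  6  6  6  6
 T  9  8  7  7  7  7  7

3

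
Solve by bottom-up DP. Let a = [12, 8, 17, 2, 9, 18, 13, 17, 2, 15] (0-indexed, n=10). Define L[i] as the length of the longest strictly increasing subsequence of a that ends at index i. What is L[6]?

3

   i    0    1    2    3    4    5    6    7    8    9
a[i]   12    8   17    2    9   18   13   17    2   15
L[i]    1    1    2    1    2    3    3    4    1    4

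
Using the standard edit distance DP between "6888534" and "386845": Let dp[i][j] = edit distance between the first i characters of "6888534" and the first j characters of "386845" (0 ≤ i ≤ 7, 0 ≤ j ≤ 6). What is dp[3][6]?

4

   ''  3  8  6  8  4  5
''  0  1  2  3  4  5  6
 6  1  1  2  2  3  4  5
 8  2  2  1  2  2  3  4
 8  3  3  2  2  2  3  4
 8  4  4  3  3  2  3  4
 5  5  5  4  4  3  3  3
 3  6  5  5  5  4  4  4
 4  7  6  6  6  5  4  5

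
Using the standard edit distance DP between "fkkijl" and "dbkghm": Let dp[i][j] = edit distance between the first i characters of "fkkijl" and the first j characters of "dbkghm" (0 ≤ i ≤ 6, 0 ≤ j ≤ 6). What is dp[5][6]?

5

   ''  d  b  k  g  h  m
''  0  1  2  3  4  5  6
 f  1  1  2  3  4  5  6
 k  2  2  2  2  3  4  5
 k  3  3  3  2  3  4  5
 i  4  4  4  3  3  4  5
 j  5  5  5  4  4  4  5
 l  6  6  6  5  5  5  5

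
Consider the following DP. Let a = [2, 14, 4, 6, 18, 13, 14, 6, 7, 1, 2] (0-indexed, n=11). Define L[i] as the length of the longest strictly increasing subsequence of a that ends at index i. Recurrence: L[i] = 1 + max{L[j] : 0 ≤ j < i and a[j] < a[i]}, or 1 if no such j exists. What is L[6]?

5

   i    0    1    2    3    4    5    6    7    8    9   10
a[i]    2   14    4    6   18   13   14    6    7    1    2
L[i]    1    2    2    3    4    4    5    3    4    1    2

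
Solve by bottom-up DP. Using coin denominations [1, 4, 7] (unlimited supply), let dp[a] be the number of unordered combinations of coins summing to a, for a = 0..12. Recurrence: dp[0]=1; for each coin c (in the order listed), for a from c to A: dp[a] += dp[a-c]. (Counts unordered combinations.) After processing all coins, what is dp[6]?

after  coin     0     1     2     3     4     5     6     7     8     9    10    11    12
          1     1     1     1     1     1     1     1     1     1     1     1     1     1
          4     1     1     1     1     2     2     2     2     3     3     3     3     4
          7     1     1     1     1     2     2     2     3     4     4     4     5     6

2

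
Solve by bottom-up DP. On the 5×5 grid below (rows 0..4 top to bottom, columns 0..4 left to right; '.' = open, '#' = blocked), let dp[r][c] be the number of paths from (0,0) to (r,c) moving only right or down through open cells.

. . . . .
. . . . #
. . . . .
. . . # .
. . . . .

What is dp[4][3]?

15

r\c   0   1   2   3   4
  0   1   1   1   1   1
  1   1   2   3   4   0
  2   1   3   6  10  10
  3   1   4  10   0  10
  4   1   5  15  15  25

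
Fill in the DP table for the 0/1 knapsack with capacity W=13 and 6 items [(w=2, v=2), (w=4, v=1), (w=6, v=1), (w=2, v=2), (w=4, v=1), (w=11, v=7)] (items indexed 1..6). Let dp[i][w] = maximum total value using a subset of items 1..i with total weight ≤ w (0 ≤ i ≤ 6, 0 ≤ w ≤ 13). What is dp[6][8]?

5

i\w   0   1   2   3   4   5   6   7   8   9  10  11  12  13
  0   0   0   0   0   0   0   0   0   0   0   0   0   0   0
  1   0   0   2   2   2   2   2   2   2   2   2   2   2   2
  2   0   0   2   2   2   2   3   3   3   3   3   3   3   3
  3   0   0   2   2   2   2   3   3   3   3   3   3   4   4
  4   0   0   2   2   4   4   4   4   5   5   5   5   5   5
  5   0   0   2   2   4   4   4   4   5   5   5   5   6   6
  6   0   0   2   2   4   4   4   4   5   5   5   7   7   9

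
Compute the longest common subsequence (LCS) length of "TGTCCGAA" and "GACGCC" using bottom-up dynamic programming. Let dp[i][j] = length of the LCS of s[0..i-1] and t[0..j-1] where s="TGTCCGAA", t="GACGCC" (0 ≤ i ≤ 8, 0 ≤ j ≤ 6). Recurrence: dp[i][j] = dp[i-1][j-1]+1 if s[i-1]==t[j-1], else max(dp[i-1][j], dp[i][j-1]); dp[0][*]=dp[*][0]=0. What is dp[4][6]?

   ''  G  A  C  G  C  C
''  0  0  0  0  0  0  0
 T  0  0  0  0  0  0  0
 G  0  1  1  1  1  1  1
 T  0  1  1  1  1  1  1
 C  0  1  1  2  2  2  2
 C  0  1  1  2  2  3  3
 G  0  1  1  2  3  3  3
 A  0  1  2  2  3  3  3
 A  0  1  2  2  3  3  3

2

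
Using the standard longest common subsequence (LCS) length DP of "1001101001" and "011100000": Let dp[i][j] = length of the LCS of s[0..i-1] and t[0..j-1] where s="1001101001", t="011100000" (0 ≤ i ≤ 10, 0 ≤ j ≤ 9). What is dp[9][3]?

3

   ''  0  1  1  1  0  0  0  0  0
''  0  0  0  0  0  0  0  0  0  0
 1  0  0  1  1  1  1  1  1  1  1
 0  0  1  1  1  1  2  2  2  2  2
 0  0  1  1  1  1  2  3  3  3  3
 1  0  1  2  2  2  2  3  3  3  3
 1  0  1  2  3  3  3  3  3  3  3
 0  0  1  2  3  3  4  4  4  4  4
 1  0  1  2  3  4  4  4  4  4  4
 0  0  1  2  3  4  5  5  5  5  5
 0  0  1  2  3  4  5  6  6  6  6
 1  0  1  2  3  4  5  6  6  6  6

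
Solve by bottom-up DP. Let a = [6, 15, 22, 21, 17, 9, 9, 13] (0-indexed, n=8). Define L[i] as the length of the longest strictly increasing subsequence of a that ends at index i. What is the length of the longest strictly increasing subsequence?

3

   i    0    1    2    3    4    5    6    7
a[i]    6   15   22   21   17    9    9   13
L[i]    1    2    3    3    3    2    2    3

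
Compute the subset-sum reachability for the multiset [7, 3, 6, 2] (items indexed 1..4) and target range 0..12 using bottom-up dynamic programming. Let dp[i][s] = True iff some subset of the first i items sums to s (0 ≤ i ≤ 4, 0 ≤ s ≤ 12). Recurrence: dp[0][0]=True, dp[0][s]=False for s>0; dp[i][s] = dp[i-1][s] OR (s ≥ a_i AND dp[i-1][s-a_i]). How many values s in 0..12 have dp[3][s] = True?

i\s   0   1   2   3   4   5   6   7   8   9  10  11  12
  0   T   F   F   F   F   F   F   F   F   F   F   F   F
  1   T   F   F   F   F   F   F   T   F   F   F   F   F
  2   T   F   F   T   F   F   F   T   F   F   T   F   F
  3   T   F   F   T   F   F   T   T   F   T   T   F   F
  4   T   F   T   T   F   T   T   T   T   T   T   T   T

6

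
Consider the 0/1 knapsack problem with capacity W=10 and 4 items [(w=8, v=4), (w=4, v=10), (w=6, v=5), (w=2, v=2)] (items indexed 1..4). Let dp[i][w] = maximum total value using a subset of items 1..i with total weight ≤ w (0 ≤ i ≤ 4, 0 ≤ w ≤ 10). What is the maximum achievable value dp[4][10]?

15

i\w   0   1   2   3   4   5   6   7   8   9  10
  0   0   0   0   0   0   0   0   0   0   0   0
  1   0   0   0   0   0   0   0   0   4   4   4
  2   0   0   0   0  10  10  10  10  10  10  10
  3   0   0   0   0  10  10  10  10  10  10  15
  4   0   0   2   2  10  10  12  12  12  12  15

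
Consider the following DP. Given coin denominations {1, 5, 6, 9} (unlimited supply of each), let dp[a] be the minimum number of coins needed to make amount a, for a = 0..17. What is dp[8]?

 a  0  1  2  3  4  5  6  7  8  9 10 11 12 13 14 15 16 17
dp  0  1  2  3  4  1  1  2  3  1  2  2  2  3  2  2  3  3

3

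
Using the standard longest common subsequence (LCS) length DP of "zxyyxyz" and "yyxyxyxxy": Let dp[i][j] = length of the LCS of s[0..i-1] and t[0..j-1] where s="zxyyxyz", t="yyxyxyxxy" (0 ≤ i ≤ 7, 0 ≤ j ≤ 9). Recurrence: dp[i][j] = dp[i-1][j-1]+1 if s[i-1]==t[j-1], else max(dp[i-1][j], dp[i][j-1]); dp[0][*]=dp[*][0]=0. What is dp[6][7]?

   ''  y  y  x  y  x  y  x  x  y
''  0  0  0  0  0  0  0  0  0  0
 z  0  0  0  0  0  0  0  0  0  0
 x  0  0  0  1  1  1  1  1  1  1
 y  0  1  1  1  2  2  2  2  2  2
 y  0  1  2  2  2  2  3  3  3  3
 x  0  1  2  3  3  3  3  4  4  4
 y  0  1  2  3  4  4  4  4  4  5
 z  0  1  2  3  4  4  4  4  4  5

4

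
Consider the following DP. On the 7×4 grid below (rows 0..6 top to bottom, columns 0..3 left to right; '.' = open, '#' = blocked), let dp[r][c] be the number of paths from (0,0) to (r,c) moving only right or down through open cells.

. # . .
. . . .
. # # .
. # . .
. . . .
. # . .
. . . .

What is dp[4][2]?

r\c   0   1   2   3
  0   1   0   0   0
  1   1   1   1   1
  2   1   0   0   1
  3   1   0   0   1
  4   1   1   1   2
  5   1   0   1   3
  6   1   1   2   5

1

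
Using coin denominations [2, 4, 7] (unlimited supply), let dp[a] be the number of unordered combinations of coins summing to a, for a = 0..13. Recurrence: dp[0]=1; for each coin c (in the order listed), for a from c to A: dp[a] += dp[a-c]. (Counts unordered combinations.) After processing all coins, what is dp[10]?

3

after  coin     0     1     2     3     4     5     6     7     8     9    10    11    12    13
          2     1     0     1     0     1     0     1     0     1     0     1     0     1     0
          4     1     0     1     0     2     0     2     0     3     0     3     0     4     0
          7     1     0     1     0     2     0     2     1     3     1     3     2     4     2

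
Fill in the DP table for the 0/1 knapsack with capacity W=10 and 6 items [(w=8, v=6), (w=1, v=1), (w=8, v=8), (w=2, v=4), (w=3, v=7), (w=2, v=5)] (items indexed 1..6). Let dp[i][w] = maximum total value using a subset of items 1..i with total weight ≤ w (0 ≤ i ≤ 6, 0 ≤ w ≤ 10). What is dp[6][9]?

17

i\w   0   1   2   3   4   5   6   7   8   9  10
  0   0   0   0   0   0   0   0   0   0   0   0
  1   0   0   0   0   0   0   0   0   6   6   6
  2   0   1   1   1   1   1   1   1   6   7   7
  3   0   1   1   1   1   1   1   1   8   9   9
  4   0   1   4   5   5   5   5   5   8   9  12
  5   0   1   4   7   8  11  12  12  12  12  12
  6   0   1   5   7   9  12  13  16  17  17  17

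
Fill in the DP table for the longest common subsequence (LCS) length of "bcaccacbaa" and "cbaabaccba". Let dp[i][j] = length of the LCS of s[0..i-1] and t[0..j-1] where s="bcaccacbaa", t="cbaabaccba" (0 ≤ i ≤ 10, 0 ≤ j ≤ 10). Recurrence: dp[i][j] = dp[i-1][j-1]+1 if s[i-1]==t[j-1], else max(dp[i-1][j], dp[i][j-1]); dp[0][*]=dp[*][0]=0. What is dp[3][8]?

   ''  c  b  a  a  b  a  c  c  b  a
''  0  0  0  0  0  0  0  0  0  0  0
 b  0  0  1  1  1  1  1  1  1  1  1
 c  0  1  1  1  1  1  1  2  2  2  2
 a  0  1  1  2  2  2  2  2  2  2  3
 c  0  1  1  2  2  2  2  3  3  3  3
 c  0  1  1  2  2  2  2  3  4  4  4
 a  0  1  1  2  3  3  3  3  4  4  5
 c  0  1  1  2  3  3  3  4  4  4  5
 b  0  1  2  2  3  4  4  4  4  5  5
 a  0  1  2  3  3  4  5  5  5  5  6
 a  0  1  2  3  4  4  5  5  5  5  6

2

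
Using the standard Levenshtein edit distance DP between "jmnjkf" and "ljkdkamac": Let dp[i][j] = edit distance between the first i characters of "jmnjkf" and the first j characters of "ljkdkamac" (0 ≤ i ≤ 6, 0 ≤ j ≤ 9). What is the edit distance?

   ''  l  j  k  d  k  a  m  a  c
''  0  1  2  3  4  5  6  7  8  9
 j  1  1  1  2  3  4  5  6  7  8
 m  2  2  2  2  3  4  5  5  6  7
 n  3  3  3  3  3  4  5  6  6  7
 j  4  4  3  4  4  4  5  6  7  7
 k  5  5  4  3  4  4  5  6  7  8
 f  6  6  5  4  4  5  5  6  7  8

8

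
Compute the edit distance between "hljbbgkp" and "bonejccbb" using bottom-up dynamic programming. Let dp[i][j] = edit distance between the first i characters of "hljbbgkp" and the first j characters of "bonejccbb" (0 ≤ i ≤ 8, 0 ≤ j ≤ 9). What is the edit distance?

9

   ''  b  o  n  e  j  c  c  b  b
''  0  1  2  3  4  5  6  7  8  9
 h  1  1  2  3  4  5  6  7  8  9
 l  2  2  2  3  4  5  6  7  8  9
 j  3  3  3  3  4  4  5  6  7  8
 b  4  3  4  4  4  5  5  6  6  7
 b  5  4  4  5  5  5  6  6  6  6
 g  6  5  5  5  6  6  6  7  7  7
 k  7  6  6  6  6  7  7  7  8  8
 p  8  7  7  7  7  7  8  8  8  9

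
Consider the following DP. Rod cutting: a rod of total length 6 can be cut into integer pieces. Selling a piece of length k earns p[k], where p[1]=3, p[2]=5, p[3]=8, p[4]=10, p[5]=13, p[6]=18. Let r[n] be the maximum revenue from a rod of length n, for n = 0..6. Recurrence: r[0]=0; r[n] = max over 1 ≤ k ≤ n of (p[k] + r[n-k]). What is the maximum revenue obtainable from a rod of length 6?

   n    0    1    2    3    4    5    6
r[n]    0    3    6    9   12   15   18

18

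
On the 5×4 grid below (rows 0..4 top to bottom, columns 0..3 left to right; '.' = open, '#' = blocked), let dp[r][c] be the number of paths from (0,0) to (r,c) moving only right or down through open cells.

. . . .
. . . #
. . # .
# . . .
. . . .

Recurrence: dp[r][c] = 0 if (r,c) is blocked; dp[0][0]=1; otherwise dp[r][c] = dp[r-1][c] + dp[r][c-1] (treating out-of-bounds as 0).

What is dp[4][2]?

r\c   0   1   2   3
  0   1   1   1   1
  1   1   2   3   0
  2   1   3   0   0
  3   0   3   3   3
  4   0   3   6   9

6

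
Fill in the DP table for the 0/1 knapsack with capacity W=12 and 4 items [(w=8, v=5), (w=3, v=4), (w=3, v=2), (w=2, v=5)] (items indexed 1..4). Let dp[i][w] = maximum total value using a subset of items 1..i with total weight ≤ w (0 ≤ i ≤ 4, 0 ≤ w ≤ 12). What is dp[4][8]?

i\w   0   1   2   3   4   5   6   7   8   9  10  11  12
  0   0   0   0   0   0   0   0   0   0   0   0   0   0
  1   0   0   0   0   0   0   0   0   5   5   5   5   5
  2   0   0   0   4   4   4   4   4   5   5   5   9   9
  3   0   0   0   4   4   4   6   6   6   6   6   9   9
  4   0   0   5   5   5   9   9   9  11  11  11  11  11

11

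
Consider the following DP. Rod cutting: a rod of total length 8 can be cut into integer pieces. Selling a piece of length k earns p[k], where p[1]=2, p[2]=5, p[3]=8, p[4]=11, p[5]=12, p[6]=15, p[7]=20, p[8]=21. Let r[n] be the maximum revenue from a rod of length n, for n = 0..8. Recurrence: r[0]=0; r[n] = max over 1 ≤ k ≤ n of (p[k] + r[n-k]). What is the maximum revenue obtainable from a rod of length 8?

   n    0    1    2    3    4    5    6    7    8
r[n]    0    2    5    8   11   13   16   20   22

22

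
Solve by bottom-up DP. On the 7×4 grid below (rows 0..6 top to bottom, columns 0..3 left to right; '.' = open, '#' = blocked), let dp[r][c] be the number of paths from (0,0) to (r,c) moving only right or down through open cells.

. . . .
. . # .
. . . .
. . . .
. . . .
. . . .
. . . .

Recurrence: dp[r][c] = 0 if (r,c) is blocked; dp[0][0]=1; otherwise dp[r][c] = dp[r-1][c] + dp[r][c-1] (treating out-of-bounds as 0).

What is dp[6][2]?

r\c   0   1   2   3
  0   1   1   1   1
  1   1   2   0   1
  2   1   3   3   4
  3   1   4   7  11
  4   1   5  12  23
  5   1   6  18  41
  6   1   7  25  66

25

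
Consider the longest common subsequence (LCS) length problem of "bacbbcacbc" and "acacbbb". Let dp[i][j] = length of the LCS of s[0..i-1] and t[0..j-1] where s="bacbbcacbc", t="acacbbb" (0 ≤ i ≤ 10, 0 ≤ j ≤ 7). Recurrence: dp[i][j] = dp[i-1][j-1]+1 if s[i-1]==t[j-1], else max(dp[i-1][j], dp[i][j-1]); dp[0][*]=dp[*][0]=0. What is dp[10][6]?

5

   ''  a  c  a  c  b  b  b
''  0  0  0  0  0  0  0  0
 b  0  0  0  0  0  1  1  1
 a  0  1  1  1  1  1  1  1
 c  0  1  2  2  2  2  2  2
 b  0  1  2  2  2  3  3  3
 b  0  1  2  2  2  3  4  4
 c  0  1  2  2  3  3  4  4
 a  0  1  2  3  3  3  4  4
 c  0  1  2  3  4  4  4  4
 b  0  1  2  3  4  5  5  5
 c  0  1  2  3  4  5  5  5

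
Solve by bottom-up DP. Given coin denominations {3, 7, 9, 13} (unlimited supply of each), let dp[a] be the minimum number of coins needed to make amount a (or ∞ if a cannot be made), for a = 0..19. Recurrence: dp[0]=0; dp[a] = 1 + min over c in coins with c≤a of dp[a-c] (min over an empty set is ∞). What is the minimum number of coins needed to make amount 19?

3

 a  0  1  2  3  4  5  6  7  8  9 10 11 12 13 14 15 16 17 18 19
dp  0  -  -  1  -  -  2  1  -  1  2  -  2  1  2  3  2  3  2  3
(- denotes ∞ / unreachable)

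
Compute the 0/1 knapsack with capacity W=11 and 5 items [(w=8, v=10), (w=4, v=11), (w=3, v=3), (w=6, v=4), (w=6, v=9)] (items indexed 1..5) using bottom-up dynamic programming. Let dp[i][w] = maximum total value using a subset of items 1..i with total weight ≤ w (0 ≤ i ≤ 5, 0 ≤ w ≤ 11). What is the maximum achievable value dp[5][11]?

20

i\w   0   1   2   3   4   5   6   7   8   9  10  11
  0   0   0   0   0   0   0   0   0   0   0   0   0
  1   0   0   0   0   0   0   0   0  10  10  10  10
  2   0   0   0   0  11  11  11  11  11  11  11  11
  3   0   0   0   3  11  11  11  14  14  14  14  14
  4   0   0   0   3  11  11  11  14  14  14  15  15
  5   0   0   0   3  11  11  11  14  14  14  20  20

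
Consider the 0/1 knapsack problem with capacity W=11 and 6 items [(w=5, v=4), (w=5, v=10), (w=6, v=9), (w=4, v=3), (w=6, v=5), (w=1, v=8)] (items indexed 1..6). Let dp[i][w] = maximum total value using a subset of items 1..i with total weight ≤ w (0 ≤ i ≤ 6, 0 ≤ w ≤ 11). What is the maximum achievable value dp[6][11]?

22

i\w   0   1   2   3   4   5   6   7   8   9  10  11
  0   0   0   0   0   0   0   0   0   0   0   0   0
  1   0   0   0   0   0   4   4   4   4   4   4   4
  2   0   0   0   0   0  10  10  10  10  10  14  14
  3   0   0   0   0   0  10  10  10  10  10  14  19
  4   0   0   0   0   3  10  10  10  10  13  14  19
  5   0   0   0   0   3  10  10  10  10  13  14  19
  6   0   8   8   8   8  11  18  18  18  18  21  22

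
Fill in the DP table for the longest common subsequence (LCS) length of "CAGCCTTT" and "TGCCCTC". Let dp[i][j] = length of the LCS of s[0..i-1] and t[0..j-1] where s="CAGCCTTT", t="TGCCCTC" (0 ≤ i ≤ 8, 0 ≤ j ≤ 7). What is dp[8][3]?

2

   ''  T  G  C  C  C  T  C
''  0  0  0  0  0  0  0  0
 C  0  0  0  1  1  1  1  1
 A  0  0  0  1  1  1  1  1
 G  0  0  1  1  1  1  1  1
 C  0  0  1  2  2  2  2  2
 C  0  0  1  2  3  3  3  3
 T  0  1  1  2  3  3  4  4
 T  0  1  1  2  3  3  4  4
 T  0  1  1  2  3  3  4  4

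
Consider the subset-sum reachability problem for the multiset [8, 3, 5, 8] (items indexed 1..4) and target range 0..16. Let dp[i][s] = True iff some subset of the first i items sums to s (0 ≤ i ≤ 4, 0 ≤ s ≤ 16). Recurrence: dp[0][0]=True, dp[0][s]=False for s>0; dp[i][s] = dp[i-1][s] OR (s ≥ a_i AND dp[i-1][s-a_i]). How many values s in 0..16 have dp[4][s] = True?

7

i\s   0   1   2   3   4   5   6   7   8   9  10  11  12  13  14  15  16
  0   T   F   F   F   F   F   F   F   F   F   F   F   F   F   F   F   F
  1   T   F   F   F   F   F   F   F   T   F   F   F   F   F   F   F   F
  2   T   F   F   T   F   F   F   F   T   F   F   T   F   F   F   F   F
  3   T   F   F   T   F   T   F   F   T   F   F   T   F   T   F   F   T
  4   T   F   F   T   F   T   F   F   T   F   F   T   F   T   F   F   T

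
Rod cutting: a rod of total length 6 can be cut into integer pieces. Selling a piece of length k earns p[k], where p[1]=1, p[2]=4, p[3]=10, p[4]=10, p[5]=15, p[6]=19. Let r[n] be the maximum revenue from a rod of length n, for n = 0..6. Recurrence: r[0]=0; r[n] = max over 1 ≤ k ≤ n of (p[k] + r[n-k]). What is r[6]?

   n    0    1    2    3    4    5    6
r[n]    0    1    4   10   11   15   20

20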